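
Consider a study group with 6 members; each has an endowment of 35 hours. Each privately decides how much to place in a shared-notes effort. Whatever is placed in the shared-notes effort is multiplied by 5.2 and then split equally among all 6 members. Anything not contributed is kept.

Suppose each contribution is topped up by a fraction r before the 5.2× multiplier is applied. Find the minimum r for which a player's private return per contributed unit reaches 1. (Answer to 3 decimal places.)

With matching at rate r, one contributed unit becomes (1 + r) in the shared-notes effort and returns 5.2 × (1 + r) / 6 to the contributor.
Setting this equal to 1: 1 + r = 6/5.2 = 1.1538.
So the minimum matching rate is r = 1.1538 − 1 = 0.154.

0.154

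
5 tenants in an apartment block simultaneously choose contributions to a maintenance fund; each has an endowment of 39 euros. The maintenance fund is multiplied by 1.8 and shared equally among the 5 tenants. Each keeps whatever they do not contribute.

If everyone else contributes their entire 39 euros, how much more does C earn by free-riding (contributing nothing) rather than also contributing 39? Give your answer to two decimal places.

Switching from a contribution of 39 to 0 lets C keep an extra 39 euros, but lowers the maintenance fund by 39, which costs C their own share of that drop: 1.8/5 × 39 = 14.04.
Net gain = 39 − 14.04 = 24.96. The private return per contributed unit (0.3600) is below 1, so free-riding is indeed the best response regardless of what the others do.

24.96 euros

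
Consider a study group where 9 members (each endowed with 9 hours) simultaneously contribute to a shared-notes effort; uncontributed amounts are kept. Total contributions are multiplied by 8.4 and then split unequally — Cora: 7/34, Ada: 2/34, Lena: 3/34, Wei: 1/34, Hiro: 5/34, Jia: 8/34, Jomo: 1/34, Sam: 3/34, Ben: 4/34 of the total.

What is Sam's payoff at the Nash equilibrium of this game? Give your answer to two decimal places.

Player j's private return per contributed unit is 8.4 × (j's share). Contributing is weakly dominant for j when that share is at least 1/8.4 = 0.1190, and contributing 0 is dominant otherwise.
Cora, Hiro and Jia are above the threshold, contributing 9 each; the remaining 6 contribute 0. Total contributed: 27.
Sam keeps 9 and receives 8.4 × 27 × 3/34 = 20.01 from the shared-notes effort, for a payoff of 29.01.

29.01 hours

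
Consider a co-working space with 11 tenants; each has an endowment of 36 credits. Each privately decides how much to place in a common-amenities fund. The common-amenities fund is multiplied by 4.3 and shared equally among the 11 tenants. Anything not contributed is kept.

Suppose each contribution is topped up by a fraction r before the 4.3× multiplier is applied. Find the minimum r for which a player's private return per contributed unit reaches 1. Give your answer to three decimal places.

With matching at rate r, one contributed unit becomes (1 + r) in the common-amenities fund and returns 4.3 × (1 + r) / 11 to the contributor.
Setting this equal to 1: 1 + r = 11/4.3 = 2.5581.
So the minimum matching rate is r = 2.5581 − 1 = 1.558.

1.558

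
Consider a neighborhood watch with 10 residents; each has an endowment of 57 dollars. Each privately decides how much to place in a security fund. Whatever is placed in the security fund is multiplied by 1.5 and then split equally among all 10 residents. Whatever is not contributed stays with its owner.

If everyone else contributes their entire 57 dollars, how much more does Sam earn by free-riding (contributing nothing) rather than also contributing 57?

48.45 dollars

Switching from a contribution of 57 to 0 lets Sam keep an extra 57 dollars, but lowers the security fund by 57, which costs Sam their own share of that drop: 1.5/10 × 57 = 8.55.
Net gain = 57 − 8.55 = 48.45. The private return per contributed unit (0.1500) is below 1, so free-riding is indeed the best response regardless of what the others do.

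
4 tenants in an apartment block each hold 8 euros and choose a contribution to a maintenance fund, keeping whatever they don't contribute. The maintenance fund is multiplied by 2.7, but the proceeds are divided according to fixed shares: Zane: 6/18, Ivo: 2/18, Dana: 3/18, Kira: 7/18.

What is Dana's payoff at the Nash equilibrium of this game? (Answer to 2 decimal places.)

11.60 euros

A player with share s gets back 2.7·s per unit contributed, so full contribution is dominant for anyone with s > 1/2.7 = 0.3704 and zero contribution is dominant for anyone below.
Only Kira (7/18) clears that bar, contributing 8; the remaining 3 contribute 0. Total contributed: 8.
Dana keeps 8 and receives 2.7 × 8 × 3/18 = 3.60 from the maintenance fund, for a payoff of 11.60.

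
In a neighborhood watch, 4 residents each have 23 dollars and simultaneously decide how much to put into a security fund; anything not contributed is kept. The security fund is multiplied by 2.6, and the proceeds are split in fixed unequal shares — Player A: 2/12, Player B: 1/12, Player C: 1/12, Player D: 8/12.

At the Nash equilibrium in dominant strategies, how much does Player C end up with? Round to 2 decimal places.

27.98 dollars

A player with share s gets back 2.6·s per unit contributed, so full contribution is dominant for anyone with s > 1/2.6 = 0.3846 and zero contribution is dominant for anyone below.
The only share above 0.3846 is Player D's 8/12, contributing 23; the remaining 3 contribute 0. Total contributed: 23.
Player C keeps 23 and receives 2.6 × 23 × 1/12 = 4.98 from the security fund, for a payoff of 27.98.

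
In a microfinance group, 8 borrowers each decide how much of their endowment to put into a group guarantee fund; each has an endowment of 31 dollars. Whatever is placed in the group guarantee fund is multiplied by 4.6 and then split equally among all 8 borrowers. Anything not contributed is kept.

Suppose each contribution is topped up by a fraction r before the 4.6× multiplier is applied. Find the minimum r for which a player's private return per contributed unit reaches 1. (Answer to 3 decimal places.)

0.739

With matching at rate r, one contributed unit becomes (1 + r) in the group guarantee fund and returns 4.6 × (1 + r) / 8 to the contributor.
Setting this equal to 1: 1 + r = 8/4.6 = 1.7391.
So the minimum matching rate is r = 1.7391 − 1 = 0.739.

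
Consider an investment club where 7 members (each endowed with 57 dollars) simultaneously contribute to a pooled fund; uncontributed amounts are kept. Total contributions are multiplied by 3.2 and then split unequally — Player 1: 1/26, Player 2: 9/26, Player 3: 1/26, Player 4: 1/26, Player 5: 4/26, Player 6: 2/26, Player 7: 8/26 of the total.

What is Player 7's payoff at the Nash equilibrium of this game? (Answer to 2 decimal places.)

Player j's private return per contributed unit is 3.2 × (j's share). Contributing is weakly dominant for j when that share is at least 1/3.2 = 0.3125, and contributing 0 is dominant otherwise.
Only Player 2 (9/26) clears that bar, contributing 57; the remaining 6 contribute 0. Total contributed: 57.
Player 7 keeps 57 and receives 3.2 × 57 × 8/26 = 56.12 from the pooled fund, for a payoff of 113.12.

113.12 dollars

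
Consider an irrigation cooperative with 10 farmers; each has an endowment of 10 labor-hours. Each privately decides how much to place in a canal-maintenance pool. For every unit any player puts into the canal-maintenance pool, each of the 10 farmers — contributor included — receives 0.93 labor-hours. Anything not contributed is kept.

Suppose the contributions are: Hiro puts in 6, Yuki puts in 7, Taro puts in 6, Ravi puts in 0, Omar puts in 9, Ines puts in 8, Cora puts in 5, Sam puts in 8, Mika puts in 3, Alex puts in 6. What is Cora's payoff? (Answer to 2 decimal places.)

58.94 labor-hours

Total contributed: 6 + 7 + 6 + 0 + 9 + 8 + 5 + 8 + 3 + 6 = 58.
Each receives 0.93 × 58 = 53.94 from the canal-maintenance pool.
Cora keeps 10 − 5 = 5, so Cora's payoff is 5 + 53.94 = 58.94.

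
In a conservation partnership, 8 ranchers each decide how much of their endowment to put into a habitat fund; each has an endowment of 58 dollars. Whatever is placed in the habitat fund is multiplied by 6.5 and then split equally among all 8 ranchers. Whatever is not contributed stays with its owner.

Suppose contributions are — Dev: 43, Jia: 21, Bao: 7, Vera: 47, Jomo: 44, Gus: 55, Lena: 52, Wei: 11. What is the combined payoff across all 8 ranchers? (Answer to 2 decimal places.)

2004.00 dollars

Total contributed: 43 + 21 + 7 + 47 + 44 + 55 + 52 + 11 = 280; total kept: 8 × 58 − 280 = 184.
The habitat fund pays out 6.5 × 280 = 1820.00 in aggregate.
Group total = 184 + 1820.00 = 2004.00.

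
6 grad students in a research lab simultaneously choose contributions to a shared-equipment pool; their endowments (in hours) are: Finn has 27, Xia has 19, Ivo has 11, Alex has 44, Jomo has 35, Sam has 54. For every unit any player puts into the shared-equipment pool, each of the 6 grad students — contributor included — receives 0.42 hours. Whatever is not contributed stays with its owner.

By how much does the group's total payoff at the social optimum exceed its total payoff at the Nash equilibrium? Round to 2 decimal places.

288.80 hours

The private return per contributed unit is 0.42 < 1 for everyone, so the Nash equilibrium is zero contribution and the group total is Σ E_j = 27 + 19 + 11 + 44 + 35 + 54 = 190.
Each contributed unit returns 2.520 to the group, so the social optimum is full contribution by everyone: group total = 2.520 × 190 = 478.80.
Efficiency loss = (2.520 − 1) × 190 = 288.80.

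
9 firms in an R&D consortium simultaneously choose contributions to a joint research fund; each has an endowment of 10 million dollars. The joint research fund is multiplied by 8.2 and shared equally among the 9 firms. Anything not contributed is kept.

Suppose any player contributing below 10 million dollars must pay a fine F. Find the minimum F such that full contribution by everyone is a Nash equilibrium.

0.89 million dollars

Given the others contribute fully, the best deviation is to contribute 0 (any partial contribution still incurs the fine and gives up units whose private return 0.9111 is below 1).
Deviating from 10 to 0 saves 10 million dollars but forfeits the deviator's share of the drop in the joint research fund: 8.2/9 × 10 = 9.11.
So the deviation gain is 10 − 9.11 = 0.89, and the fine must be at least 0.89 million dollars to wipe it out.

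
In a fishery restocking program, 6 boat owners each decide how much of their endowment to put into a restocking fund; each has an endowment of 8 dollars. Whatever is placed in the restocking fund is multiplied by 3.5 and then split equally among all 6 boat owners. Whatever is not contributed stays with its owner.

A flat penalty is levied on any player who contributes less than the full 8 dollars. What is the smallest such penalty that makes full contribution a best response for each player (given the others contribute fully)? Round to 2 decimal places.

Given the others contribute fully, the best deviation is to contribute 0 (any partial contribution still incurs the fine and gives up units whose private return 0.5833 is below 1).
Deviating from 8 to 0 saves 8 dollars but forfeits the deviator's share of the drop in the restocking fund: 3.5/6 × 8 = 4.67.
So the deviation gain is 8 − 4.67 = 3.33, and the fine must be at least 3.33 dollars to wipe it out.

3.33 dollars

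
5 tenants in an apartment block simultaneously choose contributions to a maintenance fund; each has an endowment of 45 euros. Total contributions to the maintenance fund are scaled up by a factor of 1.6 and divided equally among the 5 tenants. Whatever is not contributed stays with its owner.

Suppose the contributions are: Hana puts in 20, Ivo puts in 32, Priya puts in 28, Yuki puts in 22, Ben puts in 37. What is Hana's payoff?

69.48 euros

Total contributed: 20 + 32 + 28 + 22 + 37 = 139.
Each receives 1.6 × 139 / 5 = 44.48 from the maintenance fund.
Hana keeps 45 − 20 = 25, so Hana's payoff is 25 + 44.48 = 69.48.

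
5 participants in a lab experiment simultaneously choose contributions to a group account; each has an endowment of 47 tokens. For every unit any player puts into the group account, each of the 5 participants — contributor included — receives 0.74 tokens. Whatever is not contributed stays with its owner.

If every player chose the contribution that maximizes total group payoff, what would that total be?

869.50 tokens

Each contributed unit returns 3.700 to the group as a whole (0.74 to each of 5 players), which exceeds 1, so the social optimum is full contribution: group total = 3.700 × 235 = 869.50.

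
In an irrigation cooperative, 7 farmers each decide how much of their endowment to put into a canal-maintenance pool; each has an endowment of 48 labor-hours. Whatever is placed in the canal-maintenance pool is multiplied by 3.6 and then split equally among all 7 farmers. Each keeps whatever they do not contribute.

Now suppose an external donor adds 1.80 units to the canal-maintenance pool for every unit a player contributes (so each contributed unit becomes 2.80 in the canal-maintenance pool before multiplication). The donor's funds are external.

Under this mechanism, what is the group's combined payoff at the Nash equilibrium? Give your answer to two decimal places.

The effective private return per unit is now 3.6 × 2.80 / 7 = 1.4400 > 1, so every player's dominant strategy flips to full contribution.
So the Nash equilibrium is full contribution by all 7; the group earns 3.6 × 2.80 × 336 = 3386.88.

3386.88 labor-hours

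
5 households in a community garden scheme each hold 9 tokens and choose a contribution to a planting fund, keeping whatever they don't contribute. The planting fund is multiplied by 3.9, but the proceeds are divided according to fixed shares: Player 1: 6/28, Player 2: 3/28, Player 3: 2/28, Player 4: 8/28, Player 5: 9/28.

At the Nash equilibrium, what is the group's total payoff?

A player with share s gets back 3.9·s per unit contributed, so full contribution is dominant for anyone with s > 1/3.9 = 0.2564 and zero contribution is dominant for anyone below.
Player 4 and Player 5 clear that bar, contributing 9 each; the remaining 3 contribute 0. Total contributed: 18.
The planting fund pays out 3.9 × 18 = 70.20 in total (split across the unequal shares, but the aggregate is all that matters for the group sum).
The 3 free-riders keep 9 each, adding 27. Group total = 27 + 70.20 = 97.20.

97.20 tokens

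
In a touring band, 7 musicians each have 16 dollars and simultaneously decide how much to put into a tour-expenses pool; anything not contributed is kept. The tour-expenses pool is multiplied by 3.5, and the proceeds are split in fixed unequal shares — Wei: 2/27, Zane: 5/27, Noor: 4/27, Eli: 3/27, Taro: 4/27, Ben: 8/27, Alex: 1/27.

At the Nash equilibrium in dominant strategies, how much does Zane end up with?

26.37 dollars

Each unit j contributes comes back to j as 3.5 × (j's share), so j prefers to contribute only if that share exceeds 1/3.5 = 0.2857; otherwise keeping the unit dominates.
Ben alone (share 8/27) is above the threshold, contributing 16; the remaining 6 contribute 0. Total contributed: 16.
Zane keeps 16 and receives 3.5 × 16 × 5/27 = 10.37 from the tour-expenses pool, for a payoff of 26.37.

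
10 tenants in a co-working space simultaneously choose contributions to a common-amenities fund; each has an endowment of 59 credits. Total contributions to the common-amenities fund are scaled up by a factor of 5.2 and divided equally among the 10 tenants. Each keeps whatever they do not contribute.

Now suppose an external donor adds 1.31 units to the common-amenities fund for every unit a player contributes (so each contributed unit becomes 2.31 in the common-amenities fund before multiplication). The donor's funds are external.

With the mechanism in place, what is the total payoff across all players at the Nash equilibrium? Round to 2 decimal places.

7087.08 credits

With the mechanism, a contributed unit returns 5.2 × 2.31 / 10 = 1.2012 per unit of net cost to the contributor — now above 1 — so contributing fully is weakly dominant for every player.
So the Nash equilibrium is full contribution by all 10; the group earns 5.2 × 2.31 × 590 = 7087.08.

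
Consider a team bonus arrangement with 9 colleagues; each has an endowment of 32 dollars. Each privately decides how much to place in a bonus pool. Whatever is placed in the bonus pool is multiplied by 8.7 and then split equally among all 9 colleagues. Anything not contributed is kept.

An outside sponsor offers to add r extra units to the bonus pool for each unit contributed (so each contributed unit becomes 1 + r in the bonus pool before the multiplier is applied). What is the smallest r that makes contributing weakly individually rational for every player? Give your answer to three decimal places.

With matching at rate r, one contributed unit becomes (1 + r) in the bonus pool and returns 8.7 × (1 + r) / 9 to the contributor.
Setting this equal to 1: 1 + r = 9/8.7 = 1.0345.
So the minimum matching rate is r = 1.0345 − 1 = 0.034.

0.034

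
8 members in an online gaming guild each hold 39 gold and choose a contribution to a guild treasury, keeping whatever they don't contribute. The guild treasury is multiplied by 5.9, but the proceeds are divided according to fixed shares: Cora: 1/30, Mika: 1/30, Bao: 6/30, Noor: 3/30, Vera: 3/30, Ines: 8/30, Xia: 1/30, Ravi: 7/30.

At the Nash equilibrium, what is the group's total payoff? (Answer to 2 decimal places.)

Each unit j contributes comes back to j as 5.9 × (j's share), so j prefers to contribute only if that share exceeds 1/5.9 = 0.1695; otherwise keeping the unit dominates.
Bao, Ines and Ravi are above the threshold, contributing 39 each; the remaining 5 contribute 0. Total contributed: 117.
The guild treasury pays out 5.9 × 117 = 690.30 in total (split across the unequal shares, but the aggregate is all that matters for the group sum).
The 5 free-riders keep 39 each, adding 195. Group total = 195 + 690.30 = 885.30.

885.30 gold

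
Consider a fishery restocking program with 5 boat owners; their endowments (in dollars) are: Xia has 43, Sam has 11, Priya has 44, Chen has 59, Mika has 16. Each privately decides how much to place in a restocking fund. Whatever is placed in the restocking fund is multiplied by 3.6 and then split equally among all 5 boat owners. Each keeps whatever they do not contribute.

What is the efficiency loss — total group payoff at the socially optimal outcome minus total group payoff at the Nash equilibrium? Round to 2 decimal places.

449.80 dollars

The private return per contributed unit is 3.6/5 = 0.7200 < 1 for every player regardless of endowment, so the Nash equilibrium is zero contribution and the group total is Σ E_j = 43 + 11 + 44 + 59 + 16 = 173.
Each contributed unit returns 3.600 to the group, so the social optimum is full contribution by everyone: group total = 3.600 × 173 = 622.80.
Efficiency loss = (3.600 − 1) × 173 = 449.80.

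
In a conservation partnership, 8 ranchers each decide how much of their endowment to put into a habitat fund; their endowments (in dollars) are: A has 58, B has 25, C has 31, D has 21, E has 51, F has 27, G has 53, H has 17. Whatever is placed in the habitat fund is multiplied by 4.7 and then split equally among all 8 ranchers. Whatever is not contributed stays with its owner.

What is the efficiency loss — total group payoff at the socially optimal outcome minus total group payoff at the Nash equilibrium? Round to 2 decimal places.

1047.10 dollars

The private return per contributed unit is 4.7/8 = 0.5875 < 1 for every player regardless of endowment, so the Nash equilibrium is zero contribution and the group total is Σ E_j = 58 + 25 + 31 + 21 + 51 + 27 + 53 + 17 = 283.
Each contributed unit returns 4.700 to the group, so the social optimum is full contribution by everyone: group total = 4.700 × 283 = 1330.10.
Efficiency loss = (4.700 − 1) × 283 = 1047.10.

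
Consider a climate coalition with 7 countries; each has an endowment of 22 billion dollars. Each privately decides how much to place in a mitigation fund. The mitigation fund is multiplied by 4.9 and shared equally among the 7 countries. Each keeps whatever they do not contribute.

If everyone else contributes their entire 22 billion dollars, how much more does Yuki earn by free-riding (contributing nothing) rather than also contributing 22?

Switching from a contribution of 22 to 0 lets Yuki keep an extra 22 billion dollars, but lowers the mitigation fund by 22, which costs Yuki their own share of that drop: 4.9/7 × 22 = 15.40.
Net gain = 22 − 15.40 = 6.60. The private return per contributed unit (0.7000) is below 1, so free-riding is indeed the best response regardless of what the others do.

6.60 billion dollars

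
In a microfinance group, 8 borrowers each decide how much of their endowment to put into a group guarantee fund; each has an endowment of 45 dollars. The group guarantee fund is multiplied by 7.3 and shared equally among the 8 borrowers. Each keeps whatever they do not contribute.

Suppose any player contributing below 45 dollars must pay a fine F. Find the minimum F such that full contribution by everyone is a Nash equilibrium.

3.94 dollars

Given the others contribute fully, the best deviation is to contribute 0 (any partial contribution still incurs the fine and gives up units whose private return 0.9125 is below 1).
Deviating from 45 to 0 saves 45 dollars but forfeits the deviator's share of the drop in the group guarantee fund: 7.3/8 × 45 = 41.06.
So the deviation gain is 45 − 41.06 = 3.94, and the fine must be at least 3.94 dollars to wipe it out.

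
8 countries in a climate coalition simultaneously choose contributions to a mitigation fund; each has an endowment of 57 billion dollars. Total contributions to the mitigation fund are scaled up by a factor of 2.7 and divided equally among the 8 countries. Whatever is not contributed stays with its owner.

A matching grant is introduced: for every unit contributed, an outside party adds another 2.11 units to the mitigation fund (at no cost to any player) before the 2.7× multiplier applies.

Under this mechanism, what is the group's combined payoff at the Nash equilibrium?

With the mechanism, a contributed unit returns 2.7 × 3.11 / 8 = 1.0496 per unit of net cost to the contributor — now above 1 — so contributing fully is weakly dominant for every player.
At the Nash equilibrium everyone contributes 57. Group total payoff = 2.7 × 3.11 × 456 = 3829.03.

3829.03 billion dollars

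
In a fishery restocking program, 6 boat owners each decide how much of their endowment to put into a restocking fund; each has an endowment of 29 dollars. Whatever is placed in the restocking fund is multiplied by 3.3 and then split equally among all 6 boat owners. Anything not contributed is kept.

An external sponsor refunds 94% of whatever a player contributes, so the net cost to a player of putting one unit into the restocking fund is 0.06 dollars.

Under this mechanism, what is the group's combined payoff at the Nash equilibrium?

With the mechanism, a contributed unit returns (3.3/6) / 0.06 = 9.1667 per unit of net cost to the contributor — now above 1 — so contributing fully is weakly dominant for every player.
At the Nash equilibrium everyone contributes 29. Group total payoff = 6 × (29 × 0.94 + 3.3 × 29) = 737.76.

737.76 dollars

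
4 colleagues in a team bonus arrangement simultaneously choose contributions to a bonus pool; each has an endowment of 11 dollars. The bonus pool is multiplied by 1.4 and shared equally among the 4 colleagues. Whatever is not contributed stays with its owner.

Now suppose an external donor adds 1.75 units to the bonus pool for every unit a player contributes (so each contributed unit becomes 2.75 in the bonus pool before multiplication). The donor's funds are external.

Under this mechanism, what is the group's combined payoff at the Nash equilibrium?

44.00 dollars

With the mechanism, a contributed unit returns 1.4 × 2.75 / 4 = 0.9625 per unit of net cost — still below 1 — so contributing 0 remains dominant for every player.
Everyone keeps their endowment and the group total is 4 × 11 = 44.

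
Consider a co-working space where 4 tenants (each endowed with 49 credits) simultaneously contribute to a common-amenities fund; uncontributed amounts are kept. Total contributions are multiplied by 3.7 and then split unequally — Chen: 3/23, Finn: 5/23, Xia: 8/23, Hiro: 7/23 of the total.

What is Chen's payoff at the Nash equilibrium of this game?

96.30 credits

Each unit j contributes comes back to j as 3.7 × (j's share), so j prefers to contribute only if that share exceeds 1/3.7 = 0.2703; otherwise keeping the unit dominates.
Xia and Hiro clear that bar, contributing 49 each; the remaining 2 contribute 0. Total contributed: 98.
Chen keeps 49 and receives 3.7 × 98 × 3/23 = 47.30 from the common-amenities fund, for a payoff of 96.30.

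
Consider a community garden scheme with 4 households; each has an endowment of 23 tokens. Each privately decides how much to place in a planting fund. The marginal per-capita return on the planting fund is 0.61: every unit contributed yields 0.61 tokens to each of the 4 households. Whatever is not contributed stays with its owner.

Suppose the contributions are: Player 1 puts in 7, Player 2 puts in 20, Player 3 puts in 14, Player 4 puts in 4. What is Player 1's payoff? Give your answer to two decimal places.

43.45 tokens

Total contributed: 7 + 20 + 14 + 4 = 45.
Each receives 0.61 × 45 = 27.45 from the planting fund.
Player 1 keeps 23 − 7 = 16, so Player 1's payoff is 16 + 27.45 = 43.45.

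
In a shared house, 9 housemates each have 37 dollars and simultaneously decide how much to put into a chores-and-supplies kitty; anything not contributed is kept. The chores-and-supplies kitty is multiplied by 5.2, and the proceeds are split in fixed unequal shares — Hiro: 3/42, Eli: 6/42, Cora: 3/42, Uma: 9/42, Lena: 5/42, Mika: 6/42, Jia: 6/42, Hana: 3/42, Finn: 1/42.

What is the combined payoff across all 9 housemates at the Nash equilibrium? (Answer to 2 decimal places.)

488.40 dollars

A player with share s gets back 5.2·s per unit contributed, so full contribution is dominant for anyone with s > 1/5.2 = 0.1923 and zero contribution is dominant for anyone below.
The only share above 0.1923 is Uma's 9/42, contributing 37; the remaining 8 contribute 0. Total contributed: 37.
The chores-and-supplies kitty pays out 5.2 × 37 = 192.40 in total (split across the unequal shares, but the aggregate is all that matters for the group sum).
The 8 free-riders keep 37 each, adding 296. Group total = 296 + 192.40 = 488.40.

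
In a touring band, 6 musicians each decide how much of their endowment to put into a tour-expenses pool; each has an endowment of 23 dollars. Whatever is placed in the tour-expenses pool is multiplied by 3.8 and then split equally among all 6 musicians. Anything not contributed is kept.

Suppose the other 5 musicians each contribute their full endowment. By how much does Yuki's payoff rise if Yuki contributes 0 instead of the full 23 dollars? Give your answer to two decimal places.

Switching from a contribution of 23 to 0 lets Yuki keep an extra 23 dollars, but lowers the tour-expenses pool by 23, which costs Yuki their own share of that drop: 3.8/6 × 23 = 14.57.
Net gain = 23 − 14.57 = 8.43. The private return per contributed unit (0.6333) is below 1, so free-riding is indeed the best response regardless of what the others do.

8.43 dollars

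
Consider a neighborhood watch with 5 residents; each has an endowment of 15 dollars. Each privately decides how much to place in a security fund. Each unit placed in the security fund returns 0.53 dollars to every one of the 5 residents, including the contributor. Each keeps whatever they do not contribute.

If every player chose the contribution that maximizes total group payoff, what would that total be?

Each contributed unit returns 2.650 to the group as a whole (0.53 to each of 5 players), which exceeds 1, so the social optimum is full contribution: group total = 2.650 × 75 = 198.75.

198.75 dollars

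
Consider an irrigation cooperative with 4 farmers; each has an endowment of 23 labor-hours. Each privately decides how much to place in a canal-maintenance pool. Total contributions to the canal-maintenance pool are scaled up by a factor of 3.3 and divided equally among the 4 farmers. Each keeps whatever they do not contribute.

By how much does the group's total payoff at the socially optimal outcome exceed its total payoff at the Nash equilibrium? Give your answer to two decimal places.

Each contributed unit returns 3.3/4 = 0.8250 to its contributor — below 1 — so contributing 0 is dominant for every player. At the Nash equilibrium everyone keeps their 23, and the group total is 4 × 23 = 92.
Each contributed unit returns 3.300 to the group as a whole (0.8250 to each of 4 players), which exceeds 1, so the social optimum is full contribution: group total = 3.300 × 92 = 303.60.
Efficiency loss = 303.60 − 92 = 211.60.

211.60 labor-hours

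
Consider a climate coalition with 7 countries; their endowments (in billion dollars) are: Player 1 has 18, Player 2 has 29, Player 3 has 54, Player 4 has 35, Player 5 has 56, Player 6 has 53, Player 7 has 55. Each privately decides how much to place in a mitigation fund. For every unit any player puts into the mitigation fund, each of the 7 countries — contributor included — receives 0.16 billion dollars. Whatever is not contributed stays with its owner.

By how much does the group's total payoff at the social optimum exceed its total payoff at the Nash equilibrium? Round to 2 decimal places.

36.00 billion dollars

The private return per contributed unit is 0.16 < 1 for everyone, so the Nash equilibrium is zero contribution and the group total is Σ E_j = 18 + 29 + 54 + 35 + 56 + 53 + 55 = 300.
Each contributed unit returns 1.120 to the group, so the social optimum is full contribution by everyone: group total = 1.120 × 300 = 336.00.
Efficiency loss = (1.120 − 1) × 300 = 36.00.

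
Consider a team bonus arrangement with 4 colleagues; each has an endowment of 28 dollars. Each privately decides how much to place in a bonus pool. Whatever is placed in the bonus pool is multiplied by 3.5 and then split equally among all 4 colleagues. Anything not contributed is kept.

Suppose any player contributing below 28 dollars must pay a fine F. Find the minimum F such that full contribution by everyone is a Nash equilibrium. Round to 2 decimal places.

Given the others contribute fully, the best deviation is to contribute 0 (any partial contribution still incurs the fine and gives up units whose private return 0.8750 is below 1).
Deviating from 28 to 0 saves 28 dollars but forfeits the deviator's share of the drop in the bonus pool: 3.5/4 × 28 = 24.50.
So the deviation gain is 28 − 24.50 = 3.50, and the fine must be at least 3.50 dollars to wipe it out.

3.50 dollars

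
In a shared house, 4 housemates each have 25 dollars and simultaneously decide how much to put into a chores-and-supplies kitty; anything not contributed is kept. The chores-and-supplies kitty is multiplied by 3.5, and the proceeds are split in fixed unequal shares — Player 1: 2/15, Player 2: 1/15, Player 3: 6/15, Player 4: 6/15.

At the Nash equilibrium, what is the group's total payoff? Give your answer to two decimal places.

225.00 dollars

For player j, contributing a unit is worthwhile iff 3.5 × (j's share) ≥ 1, i.e. iff j's share is at least 0.2857.
Player 3 and Player 4 are above the threshold, contributing 25 each; the remaining 2 contribute 0. Total contributed: 50.
The chores-and-supplies kitty pays out 3.5 × 50 = 175.00 in total (split across the unequal shares, but the aggregate is all that matters for the group sum).
The 2 free-riders keep 25 each, adding 50. Group total = 50 + 175.00 = 225.00.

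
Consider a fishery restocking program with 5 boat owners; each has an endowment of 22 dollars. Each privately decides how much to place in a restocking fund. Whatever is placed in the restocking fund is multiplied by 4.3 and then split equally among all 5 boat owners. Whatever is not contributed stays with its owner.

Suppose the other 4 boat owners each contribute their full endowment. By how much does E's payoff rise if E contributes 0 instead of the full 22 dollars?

3.08 dollars

Switching from a contribution of 22 to 0 lets E keep an extra 22 dollars, but lowers the restocking fund by 22, which costs E their own share of that drop: 4.3/5 × 22 = 18.92.
Net gain = 22 − 18.92 = 3.08. The private return per contributed unit (0.8600) is below 1, so free-riding is indeed the best response regardless of what the others do.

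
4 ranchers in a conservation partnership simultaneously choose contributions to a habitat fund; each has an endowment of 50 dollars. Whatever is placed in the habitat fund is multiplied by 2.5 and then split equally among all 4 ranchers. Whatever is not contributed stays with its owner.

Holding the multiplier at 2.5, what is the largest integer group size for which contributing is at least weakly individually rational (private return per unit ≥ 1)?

2

Private return per unit is 2.5/(group size), which is ≥ 1 whenever the group size is ≤ 2.5.
The largest such integer is 2.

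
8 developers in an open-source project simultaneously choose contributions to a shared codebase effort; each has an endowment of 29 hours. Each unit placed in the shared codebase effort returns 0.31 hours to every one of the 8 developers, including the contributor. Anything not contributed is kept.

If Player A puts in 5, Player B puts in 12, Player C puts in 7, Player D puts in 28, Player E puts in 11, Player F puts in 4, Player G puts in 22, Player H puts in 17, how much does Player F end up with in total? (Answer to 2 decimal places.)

Total contributed: 5 + 12 + 7 + 28 + 11 + 4 + 22 + 17 = 106.
Each receives 0.31 × 106 = 32.86 from the shared codebase effort.
Player F keeps 29 − 4 = 25, so Player F's payoff is 25 + 32.86 = 57.86.

57.86 hours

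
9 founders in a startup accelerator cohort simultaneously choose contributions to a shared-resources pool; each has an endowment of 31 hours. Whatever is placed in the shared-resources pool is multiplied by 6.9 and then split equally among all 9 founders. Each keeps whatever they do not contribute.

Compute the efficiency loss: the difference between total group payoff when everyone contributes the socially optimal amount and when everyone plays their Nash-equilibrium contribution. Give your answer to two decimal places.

Each contributed unit returns 6.9/9 = 0.7667 to its contributor — below 1 — so contributing 0 is dominant for every player. At the Nash equilibrium everyone keeps their 31, and the group total is 9 × 31 = 279.
Each contributed unit returns 6.900 to the group as a whole (0.7667 to each of 9 players), which exceeds 1, so the social optimum is full contribution: group total = 6.900 × 279 = 1925.10.
Efficiency loss = 1925.10 − 279 = 1646.10.

1646.10 hours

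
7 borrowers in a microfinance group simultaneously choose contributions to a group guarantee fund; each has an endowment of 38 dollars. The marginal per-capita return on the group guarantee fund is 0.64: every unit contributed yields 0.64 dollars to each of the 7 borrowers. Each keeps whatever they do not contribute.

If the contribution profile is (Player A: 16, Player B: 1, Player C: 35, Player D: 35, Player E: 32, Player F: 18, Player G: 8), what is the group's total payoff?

770.60 dollars

Total contributed: 16 + 1 + 35 + 35 + 32 + 18 + 8 = 145; total kept: 7 × 38 − 145 = 121.
The group guarantee fund pays out 0.64 × 7 × 145 = 649.60 in aggregate.
Group total = 121 + 649.60 = 770.60.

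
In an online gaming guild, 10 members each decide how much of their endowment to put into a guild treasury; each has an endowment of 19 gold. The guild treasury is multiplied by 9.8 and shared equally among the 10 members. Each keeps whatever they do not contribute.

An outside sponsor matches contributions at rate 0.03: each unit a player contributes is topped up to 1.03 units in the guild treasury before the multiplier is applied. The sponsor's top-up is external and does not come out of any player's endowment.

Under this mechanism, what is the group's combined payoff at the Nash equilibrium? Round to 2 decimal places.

Under the mechanism each unit contributed yields 9.8 × 1.03 / 10 = 1.0094 back to its contributor per unit of net cost, which exceeds 1, making full contribution the dominant choice for everyone.
So the Nash equilibrium is full contribution by all 10; the group earns 9.8 × 1.03 × 190 = 1917.86.

1917.86 gold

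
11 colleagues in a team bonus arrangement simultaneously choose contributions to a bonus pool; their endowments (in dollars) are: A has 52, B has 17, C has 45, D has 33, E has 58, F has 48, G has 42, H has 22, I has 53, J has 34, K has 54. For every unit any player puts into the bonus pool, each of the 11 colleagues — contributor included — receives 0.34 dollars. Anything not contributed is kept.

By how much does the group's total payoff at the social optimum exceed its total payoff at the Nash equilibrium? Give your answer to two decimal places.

1254.92 dollars

The private return per contributed unit is 0.34 < 1 for everyone, so the Nash equilibrium is zero contribution and the group total is Σ E_j = 52 + 17 + 45 + 33 + 58 + 48 + 42 + 22 + 53 + 34 + 54 = 458.
Each contributed unit returns 3.740 to the group, so the social optimum is full contribution by everyone: group total = 3.740 × 458 = 1712.92.
Efficiency loss = (3.740 − 1) × 458 = 1254.92.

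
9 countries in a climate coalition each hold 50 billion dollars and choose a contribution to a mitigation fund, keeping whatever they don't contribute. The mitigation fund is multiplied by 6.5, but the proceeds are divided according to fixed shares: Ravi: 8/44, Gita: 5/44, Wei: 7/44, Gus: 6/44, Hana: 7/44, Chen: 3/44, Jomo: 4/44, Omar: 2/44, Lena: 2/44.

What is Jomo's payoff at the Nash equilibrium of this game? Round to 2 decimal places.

138.64 billion dollars

For player j, contributing a unit is worthwhile iff 6.5 × (j's share) ≥ 1, i.e. iff j's share is at least 0.1538.
Ravi, Wei and Hana clear that bar, contributing 50 each; the remaining 6 contribute 0. Total contributed: 150.
Jomo keeps 50 and receives 6.5 × 150 × 4/44 = 88.64 from the mitigation fund, for a payoff of 138.64.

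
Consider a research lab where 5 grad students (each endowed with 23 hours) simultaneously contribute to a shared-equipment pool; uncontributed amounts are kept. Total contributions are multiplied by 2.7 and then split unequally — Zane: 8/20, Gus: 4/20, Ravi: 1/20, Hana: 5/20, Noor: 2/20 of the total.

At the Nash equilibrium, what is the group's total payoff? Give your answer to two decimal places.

For player j, contributing a unit is worthwhile iff 2.7 × (j's share) ≥ 1, i.e. iff j's share is at least 0.3704.
Zane alone (share 8/20) is above the threshold, contributing 23; the remaining 4 contribute 0. Total contributed: 23.
The shared-equipment pool pays out 2.7 × 23 = 62.10 in total (split across the unequal shares, but the aggregate is all that matters for the group sum).
The 4 free-riders keep 23 each, adding 92. Group total = 92 + 62.10 = 154.10.

154.10 hours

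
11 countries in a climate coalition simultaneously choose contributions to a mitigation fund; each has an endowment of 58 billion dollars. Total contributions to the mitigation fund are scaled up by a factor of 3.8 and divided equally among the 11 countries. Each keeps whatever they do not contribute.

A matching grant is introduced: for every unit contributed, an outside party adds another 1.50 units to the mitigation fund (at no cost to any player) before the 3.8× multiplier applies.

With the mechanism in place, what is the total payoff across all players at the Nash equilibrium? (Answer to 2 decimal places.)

Even with the mechanism, each unit contributed returns only 3.8 × 2.50 / 11 = 0.8636 per unit of net cost, so contributing nothing is still dominant.
Everyone keeps their endowment and the group total is 11 × 58 = 638.

638.00 billion dollars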